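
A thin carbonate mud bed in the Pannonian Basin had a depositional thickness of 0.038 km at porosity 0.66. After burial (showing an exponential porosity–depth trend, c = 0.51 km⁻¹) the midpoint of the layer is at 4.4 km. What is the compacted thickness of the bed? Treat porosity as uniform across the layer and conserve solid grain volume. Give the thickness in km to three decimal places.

0.014 km

Porosity at 4.4 km: φ = 0.66·exp(−0.51×4.4) = 0.0700
Solid-volume conservation: h(1−φ) = h₀(1−φ₀) ⇒ h = h₀·(1−φ₀)/(1−φ)
h = 0.038 × (1 − 0.66)/(1 − 0.0700) = 0.038 × 0.3656 = 0.0139 km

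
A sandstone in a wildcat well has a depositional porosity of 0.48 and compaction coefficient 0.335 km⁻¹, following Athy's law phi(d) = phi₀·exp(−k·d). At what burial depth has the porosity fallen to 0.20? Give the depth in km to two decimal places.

Invert Athy's law: d = ln(phi₀/phi) / k
d = ln(0.48/0.2) / 0.335 = ln(2.4) / 0.335 = 0.8755 / 0.335 = 2.613 km

2.61 km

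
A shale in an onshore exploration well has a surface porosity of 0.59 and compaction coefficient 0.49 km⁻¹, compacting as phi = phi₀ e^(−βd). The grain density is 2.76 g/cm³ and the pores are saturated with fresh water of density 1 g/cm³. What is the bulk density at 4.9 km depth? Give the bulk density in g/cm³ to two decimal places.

Porosity at depth: phi = 0.59·exp(−0.49×4.9) = 0.59×0.0906 = 0.0535
Bulk density: ρ_b = (1−phi)ρ_g + phi·ρ_f = 0.9465×2.76 + 0.0535×1
       = 2.612 + 0.053 = 2.666 g/cm³

2.67 g/cm³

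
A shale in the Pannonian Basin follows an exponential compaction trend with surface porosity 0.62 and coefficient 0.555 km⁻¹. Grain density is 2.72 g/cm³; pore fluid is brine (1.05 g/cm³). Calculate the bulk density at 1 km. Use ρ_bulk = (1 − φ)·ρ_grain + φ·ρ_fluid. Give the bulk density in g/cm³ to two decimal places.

Porosity at depth: n = 0.62·exp(−0.555×1) = 0.62×0.5741 = 0.3559
Bulk density: ρ_b = (1−n)ρ_g + n·ρ_f = 0.6441×2.72 + 0.3559×1.05
       = 1.752 + 0.374 = 2.126 g/cm³

2.13 g/cm³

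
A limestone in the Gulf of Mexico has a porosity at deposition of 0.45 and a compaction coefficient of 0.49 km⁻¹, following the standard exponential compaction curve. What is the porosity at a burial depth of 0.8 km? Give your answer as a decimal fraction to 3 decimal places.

phi = phi₀·exp(−c·d) = 0.45 × exp(−0.49 × 0.8) = 0.45 × exp(−0.392)
  = 0.45 × 0.6757 = 0.3041

0.304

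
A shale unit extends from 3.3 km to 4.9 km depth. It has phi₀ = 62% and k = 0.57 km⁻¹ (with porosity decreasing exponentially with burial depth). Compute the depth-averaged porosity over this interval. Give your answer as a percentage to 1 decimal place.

⟨phi⟩ = (1/(Z₂−Z₁)) ∫ phi₀ e^(−kZ) dZ = phi₀·(e^(−k·Z₁) − e^(−k·Z₂)) / (k·(Z₂−Z₁))
e^(−0.57×3.3) = 0.1524; e^(−0.57×4.9) = 0.0612
⟨phi⟩ = 0.62 × (0.1524 − 0.0612) / (0.57 × 1.6) = 0.62 × 0.1000 = 0.0620

6.2%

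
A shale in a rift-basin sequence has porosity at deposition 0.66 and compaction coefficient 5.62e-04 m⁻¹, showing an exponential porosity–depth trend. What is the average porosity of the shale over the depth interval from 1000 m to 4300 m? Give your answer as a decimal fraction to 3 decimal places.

Working in km (1 km = 1000 m; c in km⁻¹ = c in m⁻¹ × 1000):
⟨φ⟩ = (1/(z₂−z₁)) ∫ φ₀ e^(−cz) dz = φ₀·(e^(−c·z₁) − e^(−c·z₂)) / (c·(z₂−z₁))
e^(−0.562×1) = 0.5701; e^(−0.562×4.3) = 0.0892
⟨φ⟩ = 0.66 × (0.5701 − 0.0892) / (0.562 × 3.3) = 0.66 × 0.2593 = 0.1711

0.171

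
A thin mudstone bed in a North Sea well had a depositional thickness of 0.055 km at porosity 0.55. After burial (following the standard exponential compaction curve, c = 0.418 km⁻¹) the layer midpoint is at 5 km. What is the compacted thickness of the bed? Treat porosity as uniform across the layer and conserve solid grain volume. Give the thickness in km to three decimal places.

Porosity at 5 km: n = 0.55·exp(−0.418×5) = 0.0680
Solid-volume conservation: h(1−n) = h₀(1−n₀) ⇒ h = h₀·(1−n₀)/(1−n)
h = 0.055 × (1 − 0.55)/(1 − 0.0680) = 0.055 × 0.4828 = 0.0266 km

0.027 km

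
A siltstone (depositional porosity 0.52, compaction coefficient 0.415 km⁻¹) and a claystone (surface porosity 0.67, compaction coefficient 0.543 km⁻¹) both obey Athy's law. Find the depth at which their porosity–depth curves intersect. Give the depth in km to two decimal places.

Set n₀ₐ e^(−kₐz) = n₀ᵦ e^(−kᵦz) ⇒ ln(n₀ₐ/n₀ᵦ) = (kₐ − kᵦ)·z
z = ln(0.52/0.67) / (0.415 − 0.543) = -0.2534 / -0.128 = 1.980 km

1.98 km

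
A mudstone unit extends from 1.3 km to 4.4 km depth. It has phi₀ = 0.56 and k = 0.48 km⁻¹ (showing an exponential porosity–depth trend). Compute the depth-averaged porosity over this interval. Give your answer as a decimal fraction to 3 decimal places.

⟨phi⟩ = (1/(z₂−z₁)) ∫ phi₀ e^(−kz) dz = phi₀·(e^(−k·z₁) − e^(−k·z₂)) / (k·(z₂−z₁))
e^(−0.48×1.3) = 0.5358; e^(−0.48×4.4) = 0.1210
⟨phi⟩ = 0.56 × (0.5358 − 0.1210) / (0.48 × 3.1) = 0.56 × 0.2788 = 0.1561

0.156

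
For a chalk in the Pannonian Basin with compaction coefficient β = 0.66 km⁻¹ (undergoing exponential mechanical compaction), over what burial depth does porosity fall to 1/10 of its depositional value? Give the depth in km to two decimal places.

3.49 km

φ/φ₀ = 1/10 ⇒ exp(−β·Z) = 1/10 ⇒ Z = ln(10) / β
Z = 2.3026 / 0.66 = 3.489 km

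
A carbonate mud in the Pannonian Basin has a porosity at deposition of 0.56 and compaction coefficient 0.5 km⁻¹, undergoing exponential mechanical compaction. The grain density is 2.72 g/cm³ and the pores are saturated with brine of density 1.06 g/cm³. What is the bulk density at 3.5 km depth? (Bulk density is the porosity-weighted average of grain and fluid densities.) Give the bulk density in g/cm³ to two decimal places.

2.56 g/cm³

Porosity at depth: phi = 0.56·exp(−0.5×3.5) = 0.56×0.1738 = 0.0973
Bulk density: ρ_b = (1−phi)ρ_g + phi·ρ_f = 0.9027×2.72 + 0.0973×1.06
       = 2.455 + 0.103 = 2.558 g/cm³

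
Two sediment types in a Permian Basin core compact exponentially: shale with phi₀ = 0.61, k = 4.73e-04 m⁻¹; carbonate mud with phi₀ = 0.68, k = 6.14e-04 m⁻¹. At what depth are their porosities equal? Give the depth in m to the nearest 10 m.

770 m

Working in km (1 km = 1000 m; k in km⁻¹ = k in m⁻¹ × 1000):
Set phi₀ₐ e^(−kₐd) = phi₀ᵦ e^(−kᵦd) ⇒ ln(phi₀ₐ/phi₀ᵦ) = (kₐ − kᵦ)·d
d = ln(0.61/0.68) / (0.473 − 0.614) = -0.1086 / -0.141 = 0.770 km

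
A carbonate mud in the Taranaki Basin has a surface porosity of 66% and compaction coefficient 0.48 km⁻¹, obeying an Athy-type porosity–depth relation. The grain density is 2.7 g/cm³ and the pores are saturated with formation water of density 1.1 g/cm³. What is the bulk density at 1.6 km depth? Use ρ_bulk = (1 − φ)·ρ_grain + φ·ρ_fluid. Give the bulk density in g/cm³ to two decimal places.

Porosity at depth: φ = 0.66·exp(−0.48×1.6) = 0.66×0.4639 = 0.3062
Bulk density: ρ_b = (1−φ)ρ_g + φ·ρ_f = 0.6938×2.7 + 0.3062×1.1
       = 1.873 + 0.337 = 2.210 g/cm³

2.21 g/cm³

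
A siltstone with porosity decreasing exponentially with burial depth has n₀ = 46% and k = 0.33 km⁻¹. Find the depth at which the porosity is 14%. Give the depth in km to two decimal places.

Invert Athy's law: z = ln(n₀/n) / k
z = ln(0.46/0.14) / 0.33 = ln(3.286) / 0.33 = 1.1896 / 0.33 = 3.605 km

3.60 km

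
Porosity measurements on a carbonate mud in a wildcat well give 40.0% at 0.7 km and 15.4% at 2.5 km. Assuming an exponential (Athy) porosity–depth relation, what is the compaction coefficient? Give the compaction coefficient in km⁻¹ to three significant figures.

Athy: φ(Z) = φ₀ e^(−kZ) ⇒ φ₁/φ₂ = e^{k(Z₂−Z₁)} ⇒ k = ln(φ₁/φ₂)/(Z₂−Z₁)
k = ln(0.4/0.154) / (2.5 − 0.7) = ln(2.597) / 1.8 = 0.9545 / 1.8 = 0.5303 km⁻¹

0.530 km⁻¹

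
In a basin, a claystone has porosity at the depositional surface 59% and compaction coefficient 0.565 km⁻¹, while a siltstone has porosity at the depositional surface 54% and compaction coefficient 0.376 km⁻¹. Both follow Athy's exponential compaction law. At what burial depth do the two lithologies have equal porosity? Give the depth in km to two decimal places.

Set φ₀ₐ e^(−βₐz) = φ₀ᵦ e^(−βᵦz) ⇒ ln(φ₀ₐ/φ₀ᵦ) = (βₐ − βᵦ)·z
z = ln(0.59/0.54) / (0.565 − 0.376) = 0.0886 / 0.189 = 0.469 km

0.47 km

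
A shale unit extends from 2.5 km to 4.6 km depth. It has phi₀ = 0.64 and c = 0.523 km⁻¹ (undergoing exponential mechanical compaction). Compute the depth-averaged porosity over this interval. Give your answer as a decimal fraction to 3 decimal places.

⟨phi⟩ = (1/(d₂−d₁)) ∫ phi₀ e^(−cd) dd = phi₀·(e^(−c·d₁) − e^(−c·d₂)) / (c·(d₂−d₁))
e^(−0.523×2.5) = 0.2705; e^(−0.523×4.6) = 0.0902
⟨phi⟩ = 0.64 × (0.2705 − 0.0902) / (0.523 × 2.1) = 0.64 × 0.1642 = 0.1051

0.105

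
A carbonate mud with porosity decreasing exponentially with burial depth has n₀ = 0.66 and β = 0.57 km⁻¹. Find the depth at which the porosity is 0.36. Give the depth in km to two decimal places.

1.06 km

Invert Athy's law: d = ln(n₀/n) / β
d = ln(0.66/0.36) / 0.57 = ln(1.833) / 0.57 = 0.6061 / 0.57 = 1.063 km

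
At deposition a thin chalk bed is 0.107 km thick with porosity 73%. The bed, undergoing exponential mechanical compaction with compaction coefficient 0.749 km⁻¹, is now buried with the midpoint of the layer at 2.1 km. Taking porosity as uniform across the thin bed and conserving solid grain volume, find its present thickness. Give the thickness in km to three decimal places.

0.034 km

Porosity at 2.1 km: phi = 0.73·exp(−0.749×2.1) = 0.1514
Solid-volume conservation: h(1−phi) = h₀(1−phi₀) ⇒ h = h₀·(1−phi₀)/(1−phi)
h = 0.107 × (1 − 0.73)/(1 − 0.1514) = 0.107 × 0.3182 = 0.0340 km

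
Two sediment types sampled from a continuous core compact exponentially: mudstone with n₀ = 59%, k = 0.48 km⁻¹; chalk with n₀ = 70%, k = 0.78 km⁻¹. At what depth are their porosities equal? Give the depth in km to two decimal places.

0.57 km

Set n₀ₐ e^(−kₐz) = n₀ᵦ e^(−kᵦz) ⇒ ln(n₀ₐ/n₀ᵦ) = (kₐ − kᵦ)·z
z = ln(0.59/0.7) / (0.48 − 0.78) = -0.1710 / -0.3 = 0.570 km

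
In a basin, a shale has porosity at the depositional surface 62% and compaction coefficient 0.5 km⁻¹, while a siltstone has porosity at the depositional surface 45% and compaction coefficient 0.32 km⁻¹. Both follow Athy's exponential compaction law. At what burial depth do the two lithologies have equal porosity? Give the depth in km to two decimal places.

1.78 km

Set φ₀ₐ e^(−βₐd) = φ₀ᵦ e^(−βᵦd) ⇒ ln(φ₀ₐ/φ₀ᵦ) = (βₐ − βᵦ)·d
d = ln(0.62/0.45) / (0.5 − 0.32) = 0.3205 / 0.18 = 1.780 km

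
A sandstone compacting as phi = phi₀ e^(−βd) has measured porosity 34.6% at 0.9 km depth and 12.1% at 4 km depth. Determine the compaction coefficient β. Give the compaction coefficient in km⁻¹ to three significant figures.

0.339 km⁻¹

Athy: phi(d) = phi₀ e^(−βd) ⇒ phi₁/phi₂ = e^{β(d₂−d₁)} ⇒ β = ln(phi₁/phi₂)/(d₂−d₁)
β = ln(0.346/0.121) / (4 − 0.9) = ln(2.86) / 3.1 = 1.0506 / 3.1 = 0.3389 km⁻¹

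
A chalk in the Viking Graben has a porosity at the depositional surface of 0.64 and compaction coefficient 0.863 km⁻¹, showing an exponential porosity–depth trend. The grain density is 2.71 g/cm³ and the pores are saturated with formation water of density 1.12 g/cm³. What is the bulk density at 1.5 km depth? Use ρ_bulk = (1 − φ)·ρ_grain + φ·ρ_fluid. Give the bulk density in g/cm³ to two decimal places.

2.43 g/cm³

Porosity at depth: n = 0.64·exp(−0.863×1.5) = 0.64×0.2740 = 0.1754
Bulk density: ρ_b = (1−n)ρ_g + n·ρ_f = 0.8246×2.71 + 0.1754×1.12
       = 2.235 + 0.196 = 2.431 g/cm³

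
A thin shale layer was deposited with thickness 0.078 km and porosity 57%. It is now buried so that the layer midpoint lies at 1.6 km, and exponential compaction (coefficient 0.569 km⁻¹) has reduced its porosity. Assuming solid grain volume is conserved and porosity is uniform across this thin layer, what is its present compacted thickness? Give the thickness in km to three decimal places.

0.044 km

Porosity at 1.6 km: phi = 0.57·exp(−0.569×1.6) = 0.2293
Solid-volume conservation: h(1−phi) = h₀(1−phi₀) ⇒ h = h₀·(1−phi₀)/(1−phi)
h = 0.078 × (1 − 0.57)/(1 − 0.2293) = 0.078 × 0.5580 = 0.0435 km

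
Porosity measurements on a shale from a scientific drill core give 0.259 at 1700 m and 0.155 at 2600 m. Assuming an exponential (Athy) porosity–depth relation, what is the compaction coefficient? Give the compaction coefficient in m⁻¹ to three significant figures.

0.000570 m⁻¹

Working in km (1 km = 1000 m; k in km⁻¹ = k in m⁻¹ × 1000):
Athy: φ(z) = φ₀ e^(−kz) ⇒ φ₁/φ₂ = e^{k(z₂−z₁)} ⇒ k = ln(φ₁/φ₂)/(z₂−z₁)
k = ln(0.259/0.155) / (2.6 − 1.7) = ln(1.671) / 0.9 = 0.5134 / 0.9 = 0.5704 km⁻¹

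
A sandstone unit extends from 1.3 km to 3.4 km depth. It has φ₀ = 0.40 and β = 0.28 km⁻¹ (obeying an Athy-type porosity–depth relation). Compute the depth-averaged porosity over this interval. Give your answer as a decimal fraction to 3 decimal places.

0.210

⟨φ⟩ = (1/(d₂−d₁)) ∫ φ₀ e^(−βd) dd = φ₀·(e^(−β·d₁) − e^(−β·d₂)) / (β·(d₂−d₁))
e^(−0.28×1.3) = 0.6949; e^(−0.28×3.4) = 0.3860
⟨φ⟩ = 0.4 × (0.6949 − 0.3860) / (0.28 × 2.1) = 0.4 × 0.5254 = 0.2102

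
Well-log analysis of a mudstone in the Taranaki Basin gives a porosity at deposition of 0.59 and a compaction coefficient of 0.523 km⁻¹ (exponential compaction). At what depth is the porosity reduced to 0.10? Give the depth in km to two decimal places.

3.39 km

Invert Athy's law: Z = ln(φ₀/φ) / k
Z = ln(0.59/0.1) / 0.523 = ln(5.9) / 0.523 = 1.7750 / 0.523 = 3.394 km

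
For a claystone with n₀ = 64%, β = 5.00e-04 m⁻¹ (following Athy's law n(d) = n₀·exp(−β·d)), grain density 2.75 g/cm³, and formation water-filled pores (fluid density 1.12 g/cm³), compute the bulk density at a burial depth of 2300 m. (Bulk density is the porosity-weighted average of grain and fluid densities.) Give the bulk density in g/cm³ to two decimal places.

2.42 g/cm³

Working in km (1 km = 1000 m; β in km⁻¹ = β in m⁻¹ × 1000):
Porosity at depth: n = 0.64·exp(−0.5×2.3) = 0.64×0.3166 = 0.2026
Bulk density: ρ_b = (1−n)ρ_g + n·ρ_f = 0.7974×2.75 + 0.2026×1.12
       = 2.193 + 0.227 = 2.420 g/cm³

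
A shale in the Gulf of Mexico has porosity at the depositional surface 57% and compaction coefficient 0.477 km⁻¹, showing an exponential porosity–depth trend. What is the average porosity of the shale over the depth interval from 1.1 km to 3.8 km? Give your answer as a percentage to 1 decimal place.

⟨n⟩ = (1/(Z₂−Z₁)) ∫ n₀ e^(−kZ) dZ = n₀·(e^(−k·Z₁) − e^(−k·Z₂)) / (k·(Z₂−Z₁))
e^(−0.477×1.1) = 0.5917; e^(−0.477×3.8) = 0.1632
⟨n⟩ = 0.57 × (0.5917 − 0.1632) / (0.477 × 2.7) = 0.57 × 0.3327 = 0.1896

19.0%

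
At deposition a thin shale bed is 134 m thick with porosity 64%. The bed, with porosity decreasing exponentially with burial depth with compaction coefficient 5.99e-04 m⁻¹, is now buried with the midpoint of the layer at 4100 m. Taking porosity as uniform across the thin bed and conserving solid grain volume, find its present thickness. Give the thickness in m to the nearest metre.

51 m

Working in km (1 km = 1000 m; β in km⁻¹ = β in m⁻¹ × 1000):
Porosity at 4.1 km: n = 0.64·exp(−0.599×4.1) = 0.0549
Solid-volume conservation: h(1−n) = h₀(1−n₀) ⇒ h = h₀·(1−n₀)/(1−n)
h = 0.134 × (1 − 0.64)/(1 − 0.0549) = 0.134 × 0.3809 = 0.0510 km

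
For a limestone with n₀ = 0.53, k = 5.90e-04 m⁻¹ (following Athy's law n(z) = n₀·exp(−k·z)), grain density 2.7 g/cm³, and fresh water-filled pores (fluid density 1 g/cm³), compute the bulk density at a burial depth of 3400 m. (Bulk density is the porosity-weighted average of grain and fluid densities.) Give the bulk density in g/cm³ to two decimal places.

2.58 g/cm³

Working in km (1 km = 1000 m; k in km⁻¹ = k in m⁻¹ × 1000):
Porosity at depth: n = 0.53·exp(−0.59×3.4) = 0.53×0.1345 = 0.0713
Bulk density: ρ_b = (1−n)ρ_g + n·ρ_f = 0.9287×2.7 + 0.0713×1
       = 2.507 + 0.071 = 2.579 g/cm³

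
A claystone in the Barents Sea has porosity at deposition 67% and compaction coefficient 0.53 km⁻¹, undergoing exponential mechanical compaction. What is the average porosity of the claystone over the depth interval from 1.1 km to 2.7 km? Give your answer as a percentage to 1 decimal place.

25.2%

⟨phi⟩ = (1/(z₂−z₁)) ∫ phi₀ e^(−kz) dz = phi₀·(e^(−k·z₁) − e^(−k·z₂)) / (k·(z₂−z₁))
e^(−0.53×1.1) = 0.5582; e^(−0.53×2.7) = 0.2391
⟨phi⟩ = 0.67 × (0.5582 − 0.2391) / (0.53 × 1.6) = 0.67 × 0.3764 = 0.2522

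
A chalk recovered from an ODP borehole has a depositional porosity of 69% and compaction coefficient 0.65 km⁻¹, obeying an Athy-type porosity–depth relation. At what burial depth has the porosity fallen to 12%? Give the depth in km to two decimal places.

2.69 km

Invert Athy's law: Z = ln(n₀/n) / β
Z = ln(0.69/0.12) / 0.65 = ln(5.75) / 0.65 = 1.7492 / 0.65 = 2.691 km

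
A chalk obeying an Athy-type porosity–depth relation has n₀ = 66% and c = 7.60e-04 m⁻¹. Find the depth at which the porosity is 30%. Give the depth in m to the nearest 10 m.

Working in km (1 km = 1000 m; c in km⁻¹ = c in m⁻¹ × 1000):
Invert Athy's law: z = ln(n₀/n) / c
z = ln(0.66/0.3) / 0.76 = ln(2.2) / 0.76 = 0.7885 / 0.76 = 1.037 km

1040 m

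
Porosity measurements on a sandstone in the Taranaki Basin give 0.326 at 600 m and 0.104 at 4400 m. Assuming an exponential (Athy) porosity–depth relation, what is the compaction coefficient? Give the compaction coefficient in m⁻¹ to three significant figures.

0.000301 m⁻¹

Working in km (1 km = 1000 m; k in km⁻¹ = k in m⁻¹ × 1000):
Athy: φ(z) = φ₀ e^(−kz) ⇒ φ₁/φ₂ = e^{k(z₂−z₁)} ⇒ k = ln(φ₁/φ₂)/(z₂−z₁)
k = ln(0.326/0.104) / (4.4 − 0.6) = ln(3.135) / 3.8 = 1.1425 / 3.8 = 0.3007 km⁻¹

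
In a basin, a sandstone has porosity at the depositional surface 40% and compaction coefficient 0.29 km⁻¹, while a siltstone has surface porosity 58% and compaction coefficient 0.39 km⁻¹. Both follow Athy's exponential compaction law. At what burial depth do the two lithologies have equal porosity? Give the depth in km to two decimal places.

3.72 km

Set phi₀ₐ e^(−βₐz) = phi₀ᵦ e^(−βᵦz) ⇒ ln(phi₀ₐ/phi₀ᵦ) = (βₐ − βᵦ)·z
z = ln(0.4/0.58) / (0.29 − 0.39) = -0.3716 / -0.1 = 3.716 km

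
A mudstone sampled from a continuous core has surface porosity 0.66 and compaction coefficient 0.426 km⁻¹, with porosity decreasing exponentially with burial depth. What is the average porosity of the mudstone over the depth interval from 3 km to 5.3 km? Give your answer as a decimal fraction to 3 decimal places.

0.117

⟨φ⟩ = (1/(d₂−d₁)) ∫ φ₀ e^(−kd) dd = φ₀·(e^(−k·d₁) − e^(−k·d₂)) / (k·(d₂−d₁))
e^(−0.426×3) = 0.2786; e^(−0.426×5.3) = 0.1046
⟨φ⟩ = 0.66 × (0.2786 − 0.1046) / (0.426 × 2.3) = 0.66 × 0.1776 = 0.1172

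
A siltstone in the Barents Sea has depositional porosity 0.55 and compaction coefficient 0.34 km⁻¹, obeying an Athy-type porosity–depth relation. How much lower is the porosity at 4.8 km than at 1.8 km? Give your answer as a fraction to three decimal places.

n(1.8) = 0.55·e^(−0.34×1.8) = 0.2982
n(4.8) = 0.55·e^(−0.34×4.8) = 0.1075
Δn = 0.2982 − 0.1075 = 0.1907

0.191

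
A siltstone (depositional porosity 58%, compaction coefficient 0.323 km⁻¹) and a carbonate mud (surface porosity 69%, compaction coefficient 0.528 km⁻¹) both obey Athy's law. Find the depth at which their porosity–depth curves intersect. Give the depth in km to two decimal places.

Set phi₀ₐ e^(−βₐZ) = phi₀ᵦ e^(−βᵦZ) ⇒ ln(phi₀ₐ/phi₀ᵦ) = (βₐ − βᵦ)·Z
Z = ln(0.58/0.69) / (0.323 − 0.528) = -0.1737 / -0.205 = 0.847 km

0.85 km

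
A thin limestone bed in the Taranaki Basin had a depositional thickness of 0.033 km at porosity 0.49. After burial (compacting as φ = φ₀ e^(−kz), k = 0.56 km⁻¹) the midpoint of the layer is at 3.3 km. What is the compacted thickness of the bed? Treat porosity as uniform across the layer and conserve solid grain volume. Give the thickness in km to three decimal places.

Porosity at 3.3 km: φ = 0.49·exp(−0.56×3.3) = 0.0772
Solid-volume conservation: h(1−φ) = h₀(1−φ₀) ⇒ h = h₀·(1−φ₀)/(1−φ)
h = 0.033 × (1 − 0.49)/(1 − 0.0772) = 0.033 × 0.5527 = 0.0182 km

0.018 km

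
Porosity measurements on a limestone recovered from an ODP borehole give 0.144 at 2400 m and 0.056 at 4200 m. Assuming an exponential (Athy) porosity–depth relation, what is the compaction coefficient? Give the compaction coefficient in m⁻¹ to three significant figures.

Working in km (1 km = 1000 m; c in km⁻¹ = c in m⁻¹ × 1000):
Athy: n(z) = n₀ e^(−cz) ⇒ n₁/n₂ = e^{c(z₂−z₁)} ⇒ c = ln(n₁/n₂)/(z₂−z₁)
c = ln(0.144/0.056) / (4.2 − 2.4) = ln(2.571) / 1.8 = 0.9445 / 1.8 = 0.5247 km⁻¹

0.000525 m⁻¹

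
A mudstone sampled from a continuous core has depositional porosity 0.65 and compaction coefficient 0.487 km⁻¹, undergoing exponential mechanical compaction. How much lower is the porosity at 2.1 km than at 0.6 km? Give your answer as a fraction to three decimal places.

φ(0.6) = 0.65·e^(−0.487×0.6) = 0.4853
φ(2.1) = 0.65·e^(−0.487×2.1) = 0.2338
Δφ = 0.4853 − 0.2338 = 0.2515

0.252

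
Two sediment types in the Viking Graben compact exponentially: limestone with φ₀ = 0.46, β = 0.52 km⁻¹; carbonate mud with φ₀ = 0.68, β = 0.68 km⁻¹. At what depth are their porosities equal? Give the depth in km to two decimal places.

Set φ₀ₐ e^(−βₐd) = φ₀ᵦ e^(−βᵦd) ⇒ ln(φ₀ₐ/φ₀ᵦ) = (βₐ − βᵦ)·d
d = ln(0.46/0.68) / (0.52 − 0.68) = -0.3909 / -0.16 = 2.443 km

2.44 km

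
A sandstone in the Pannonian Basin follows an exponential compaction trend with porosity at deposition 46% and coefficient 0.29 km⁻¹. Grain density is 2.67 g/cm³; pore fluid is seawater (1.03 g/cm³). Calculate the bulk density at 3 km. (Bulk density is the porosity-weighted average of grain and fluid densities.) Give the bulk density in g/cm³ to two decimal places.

Porosity at depth: n = 0.46·exp(−0.29×3) = 0.46×0.4190 = 0.1927
Bulk density: ρ_b = (1−n)ρ_g + n·ρ_f = 0.8073×2.67 + 0.1927×1.03
       = 2.155 + 0.198 = 2.354 g/cm³

2.35 g/cm³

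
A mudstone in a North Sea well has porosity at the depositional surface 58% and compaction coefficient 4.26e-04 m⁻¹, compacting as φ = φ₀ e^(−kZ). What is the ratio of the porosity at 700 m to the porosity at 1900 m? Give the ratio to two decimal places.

Working in km (1 km = 1000 m; k in km⁻¹ = k in m⁻¹ × 1000):
φ(Z₁)/φ(Z₂) = e^(−k·Z₁)/e^(−k·Z₂) = e^{k(Z₂−Z₁)}
= exp(0.426 × 1.2) = exp(0.5112) = 1.6673

1.67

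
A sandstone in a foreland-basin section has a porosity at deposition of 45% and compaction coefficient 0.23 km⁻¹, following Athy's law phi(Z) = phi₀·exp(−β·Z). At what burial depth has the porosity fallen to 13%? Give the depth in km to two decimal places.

Invert Athy's law: Z = ln(phi₀/phi) / β
Z = ln(0.45/0.13) / 0.23 = ln(3.462) / 0.23 = 1.2417 / 0.23 = 5.399 km

5.40 km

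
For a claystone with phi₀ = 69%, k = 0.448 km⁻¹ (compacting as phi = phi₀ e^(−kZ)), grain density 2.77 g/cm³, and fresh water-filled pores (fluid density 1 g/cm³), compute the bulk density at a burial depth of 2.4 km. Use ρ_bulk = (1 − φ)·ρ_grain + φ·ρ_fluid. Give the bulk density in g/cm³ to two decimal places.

Porosity at depth: phi = 0.69·exp(−0.448×2.4) = 0.69×0.3412 = 0.2354
Bulk density: ρ_b = (1−phi)ρ_g + phi·ρ_f = 0.7646×2.77 + 0.2354×1
       = 2.118 + 0.235 = 2.353 g/cm³

2.35 g/cm³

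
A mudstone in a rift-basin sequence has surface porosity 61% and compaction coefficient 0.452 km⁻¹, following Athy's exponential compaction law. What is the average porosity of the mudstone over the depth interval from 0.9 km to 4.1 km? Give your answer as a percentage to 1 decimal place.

⟨phi⟩ = (1/(d₂−d₁)) ∫ phi₀ e^(−cd) dd = phi₀·(e^(−c·d₁) − e^(−c·d₂)) / (c·(d₂−d₁))
e^(−0.452×0.9) = 0.6658; e^(−0.452×4.1) = 0.1567
⟨phi⟩ = 0.61 × (0.6658 − 0.1567) / (0.452 × 3.2) = 0.61 × 0.3519 = 0.2147

21.5%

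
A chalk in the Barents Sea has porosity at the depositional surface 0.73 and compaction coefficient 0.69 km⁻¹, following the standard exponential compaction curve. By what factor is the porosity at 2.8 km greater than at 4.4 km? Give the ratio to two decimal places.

n(d₁)/n(d₂) = e^(−β·d₁)/e^(−β·d₂) = e^{β(d₂−d₁)}
= exp(0.69 × 1.6) = exp(1.104) = 3.0162

3.02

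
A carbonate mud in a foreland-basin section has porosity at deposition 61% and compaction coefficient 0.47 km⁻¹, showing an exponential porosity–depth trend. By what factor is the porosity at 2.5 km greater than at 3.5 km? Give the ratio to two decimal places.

1.60

φ(Z₁)/φ(Z₂) = e^(−k·Z₁)/e^(−k·Z₂) = e^{k(Z₂−Z₁)}
= exp(0.47 × 1) = exp(0.47) = 1.6000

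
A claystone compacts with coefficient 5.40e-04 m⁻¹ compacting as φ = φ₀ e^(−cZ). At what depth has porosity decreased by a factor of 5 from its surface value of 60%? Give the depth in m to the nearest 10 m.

Working in km (1 km = 1000 m; c in km⁻¹ = c in m⁻¹ × 1000):
φ/φ₀ = 1/5 ⇒ exp(−c·Z) = 1/5 ⇒ Z = ln(5) / c
Z = 1.6094 / 0.54 = 2.980 km

2980 m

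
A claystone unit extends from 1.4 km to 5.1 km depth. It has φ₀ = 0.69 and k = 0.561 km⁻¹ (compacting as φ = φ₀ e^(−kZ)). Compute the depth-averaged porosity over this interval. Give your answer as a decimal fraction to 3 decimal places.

⟨φ⟩ = (1/(Z₂−Z₁)) ∫ φ₀ e^(−kZ) dZ = φ₀·(e^(−k·Z₁) − e^(−k·Z₂)) / (k·(Z₂−Z₁))
e^(−0.561×1.4) = 0.4559; e^(−0.561×5.1) = 0.0572
⟨φ⟩ = 0.69 × (0.4559 − 0.0572) / (0.561 × 3.7) = 0.69 × 0.1921 = 0.1325

0.133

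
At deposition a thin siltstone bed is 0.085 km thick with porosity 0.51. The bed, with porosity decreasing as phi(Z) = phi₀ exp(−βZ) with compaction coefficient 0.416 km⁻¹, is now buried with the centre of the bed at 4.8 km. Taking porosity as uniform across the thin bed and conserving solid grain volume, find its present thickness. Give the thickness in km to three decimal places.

0.045 km

Porosity at 4.8 km: phi = 0.51·exp(−0.416×4.8) = 0.0692
Solid-volume conservation: h(1−phi) = h₀(1−phi₀) ⇒ h = h₀·(1−phi₀)/(1−phi)
h = 0.085 × (1 − 0.51)/(1 − 0.0692) = 0.085 × 0.5265 = 0.0447 km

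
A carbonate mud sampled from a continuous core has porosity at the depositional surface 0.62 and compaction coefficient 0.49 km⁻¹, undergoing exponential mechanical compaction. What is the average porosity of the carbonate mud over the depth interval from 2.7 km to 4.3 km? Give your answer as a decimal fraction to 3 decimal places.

0.114

⟨n⟩ = (1/(z₂−z₁)) ∫ n₀ e^(−cz) dz = n₀·(e^(−c·z₁) − e^(−c·z₂)) / (c·(z₂−z₁))
e^(−0.49×2.7) = 0.2663; e^(−0.49×4.3) = 0.1216
⟨n⟩ = 0.62 × (0.2663 − 0.1216) / (0.49 × 1.6) = 0.62 × 0.1846 = 0.1145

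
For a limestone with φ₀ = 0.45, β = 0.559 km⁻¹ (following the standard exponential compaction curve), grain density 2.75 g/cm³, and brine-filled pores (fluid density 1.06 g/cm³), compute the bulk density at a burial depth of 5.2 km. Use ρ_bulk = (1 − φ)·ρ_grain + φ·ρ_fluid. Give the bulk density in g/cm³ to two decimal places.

Porosity at depth: φ = 0.45·exp(−0.559×5.2) = 0.45×0.0547 = 0.0246
Bulk density: ρ_b = (1−φ)ρ_g + φ·ρ_f = 0.9754×2.75 + 0.0246×1.06
       = 2.682 + 0.026 = 2.708 g/cm³

2.71 g/cm³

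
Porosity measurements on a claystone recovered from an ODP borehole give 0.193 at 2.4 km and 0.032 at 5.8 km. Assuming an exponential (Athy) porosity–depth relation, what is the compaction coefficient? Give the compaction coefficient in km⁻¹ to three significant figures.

0.529 km⁻¹

Athy: n(Z) = n₀ e^(−kZ) ⇒ n₁/n₂ = e^{k(Z₂−Z₁)} ⇒ k = ln(n₁/n₂)/(Z₂−Z₁)
k = ln(0.193/0.032) / (5.8 − 2.4) = ln(6.031) / 3.4 = 1.7970 / 3.4 = 0.5285 km⁻¹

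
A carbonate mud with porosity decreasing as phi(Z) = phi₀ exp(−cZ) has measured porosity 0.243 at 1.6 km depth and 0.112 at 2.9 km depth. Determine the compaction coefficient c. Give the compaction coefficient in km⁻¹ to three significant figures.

0.596 km⁻¹

Athy: phi(Z) = phi₀ e^(−cZ) ⇒ phi₁/phi₂ = e^{c(Z₂−Z₁)} ⇒ c = ln(phi₁/phi₂)/(Z₂−Z₁)
c = ln(0.243/0.112) / (2.9 − 1.6) = ln(2.17) / 1.3 = 0.7746 / 1.3 = 0.5958 km⁻¹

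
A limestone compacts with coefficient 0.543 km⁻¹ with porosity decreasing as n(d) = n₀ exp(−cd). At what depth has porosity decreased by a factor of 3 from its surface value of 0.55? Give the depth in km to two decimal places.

n/n₀ = 1/3 ⇒ exp(−c·d) = 1/3 ⇒ d = ln(3) / c
d = 1.0986 / 0.543 = 2.023 km

2.02 km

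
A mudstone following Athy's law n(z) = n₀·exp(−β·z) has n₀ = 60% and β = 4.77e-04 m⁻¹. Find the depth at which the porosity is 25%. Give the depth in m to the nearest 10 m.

Working in km (1 km = 1000 m; β in km⁻¹ = β in m⁻¹ × 1000):
Invert Athy's law: z = ln(n₀/n) / β
z = ln(0.6/0.25) / 0.477 = ln(2.4) / 0.477 = 0.8755 / 0.477 = 1.835 km

1840 m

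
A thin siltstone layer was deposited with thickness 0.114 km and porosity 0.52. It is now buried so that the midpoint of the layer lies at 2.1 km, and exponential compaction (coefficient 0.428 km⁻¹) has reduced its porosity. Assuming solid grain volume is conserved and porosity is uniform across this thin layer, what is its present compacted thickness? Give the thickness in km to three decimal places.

0.069 km

Porosity at 2.1 km: n = 0.52·exp(−0.428×2.1) = 0.2117
Solid-volume conservation: h(1−n) = h₀(1−n₀) ⇒ h = h₀·(1−n₀)/(1−n)
h = 0.114 × (1 − 0.52)/(1 − 0.2117) = 0.114 × 0.6089 = 0.0694 km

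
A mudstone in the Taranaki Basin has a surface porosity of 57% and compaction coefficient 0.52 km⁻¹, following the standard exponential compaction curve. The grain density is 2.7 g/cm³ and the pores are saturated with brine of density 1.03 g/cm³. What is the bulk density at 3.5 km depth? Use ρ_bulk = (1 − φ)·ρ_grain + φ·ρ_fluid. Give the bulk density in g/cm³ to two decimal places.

Porosity at depth: φ = 0.57·exp(−0.52×3.5) = 0.57×0.1620 = 0.0924
Bulk density: ρ_b = (1−φ)ρ_g + φ·ρ_f = 0.9076×2.7 + 0.0924×1.03
       = 2.451 + 0.095 = 2.546 g/cm³

2.55 g/cm³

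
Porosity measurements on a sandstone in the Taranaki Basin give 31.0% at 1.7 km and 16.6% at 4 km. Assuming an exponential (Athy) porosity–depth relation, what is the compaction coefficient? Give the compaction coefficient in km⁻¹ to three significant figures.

0.272 km⁻¹

Athy: φ(Z) = φ₀ e^(−kZ) ⇒ φ₁/φ₂ = e^{k(Z₂−Z₁)} ⇒ k = ln(φ₁/φ₂)/(Z₂−Z₁)
k = ln(0.31/0.166) / (4 − 1.7) = ln(1.867) / 2.3 = 0.6246 / 2.3 = 0.2716 km⁻¹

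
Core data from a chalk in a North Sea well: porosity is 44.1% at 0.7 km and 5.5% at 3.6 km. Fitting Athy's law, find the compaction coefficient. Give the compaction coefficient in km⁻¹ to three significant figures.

Athy: phi(z) = phi₀ e^(−βz) ⇒ phi₁/phi₂ = e^{β(z₂−z₁)} ⇒ β = ln(phi₁/phi₂)/(z₂−z₁)
β = ln(0.441/0.055) / (3.6 − 0.7) = ln(8.018) / 2.9 = 2.0817 / 2.9 = 0.7178 km⁻¹

0.718 km⁻¹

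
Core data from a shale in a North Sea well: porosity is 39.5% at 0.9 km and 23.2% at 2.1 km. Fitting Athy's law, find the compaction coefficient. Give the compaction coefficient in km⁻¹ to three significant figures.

Athy: φ(d) = φ₀ e^(−cd) ⇒ φ₁/φ₂ = e^{c(d₂−d₁)} ⇒ c = ln(φ₁/φ₂)/(d₂−d₁)
c = ln(0.395/0.232) / (2.1 − 0.9) = ln(1.703) / 1.2 = 0.5321 / 1.2 = 0.4435 km⁻¹

0.443 km⁻¹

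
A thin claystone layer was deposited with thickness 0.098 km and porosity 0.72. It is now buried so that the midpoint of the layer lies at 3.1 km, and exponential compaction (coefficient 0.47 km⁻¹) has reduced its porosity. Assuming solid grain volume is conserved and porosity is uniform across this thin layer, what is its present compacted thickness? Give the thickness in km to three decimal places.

Porosity at 3.1 km: n = 0.72·exp(−0.47×3.1) = 0.1677
Solid-volume conservation: h(1−n) = h₀(1−n₀) ⇒ h = h₀·(1−n₀)/(1−n)
h = 0.098 × (1 − 0.72)/(1 − 0.1677) = 0.098 × 0.3364 = 0.0330 km

0.033 km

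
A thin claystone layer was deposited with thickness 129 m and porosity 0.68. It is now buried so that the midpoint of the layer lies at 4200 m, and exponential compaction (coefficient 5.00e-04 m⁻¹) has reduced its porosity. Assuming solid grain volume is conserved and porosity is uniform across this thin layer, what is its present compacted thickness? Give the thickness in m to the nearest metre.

45 m

Working in km (1 km = 1000 m; c in km⁻¹ = c in m⁻¹ × 1000):
Porosity at 4.2 km: phi = 0.68·exp(−0.5×4.2) = 0.0833
Solid-volume conservation: h(1−phi) = h₀(1−phi₀) ⇒ h = h₀·(1−phi₀)/(1−phi)
h = 0.129 × (1 − 0.68)/(1 − 0.0833) = 0.129 × 0.3491 = 0.0450 km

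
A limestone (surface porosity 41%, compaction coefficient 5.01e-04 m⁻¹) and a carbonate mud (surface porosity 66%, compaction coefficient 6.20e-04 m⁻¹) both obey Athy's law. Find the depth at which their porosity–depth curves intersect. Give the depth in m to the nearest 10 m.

Working in km (1 km = 1000 m; c in km⁻¹ = c in m⁻¹ × 1000):
Set φ₀ₐ e^(−cₐZ) = φ₀ᵦ e^(−cᵦZ) ⇒ ln(φ₀ₐ/φ₀ᵦ) = (cₐ − cᵦ)·Z
Z = ln(0.41/0.66) / (0.501 − 0.62) = -0.4761 / -0.119 = 4.001 km

4000 m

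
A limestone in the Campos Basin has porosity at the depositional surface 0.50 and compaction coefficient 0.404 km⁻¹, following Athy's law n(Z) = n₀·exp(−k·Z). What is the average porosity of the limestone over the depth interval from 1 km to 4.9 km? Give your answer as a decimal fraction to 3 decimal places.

⟨n⟩ = (1/(Z₂−Z₁)) ∫ n₀ e^(−kZ) dZ = n₀·(e^(−k·Z₁) − e^(−k·Z₂)) / (k·(Z₂−Z₁))
e^(−0.404×1) = 0.6676; e^(−0.404×4.9) = 0.1381
⟨n⟩ = 0.5 × (0.6676 − 0.1381) / (0.404 × 3.9) = 0.5 × 0.3361 = 0.1680

0.168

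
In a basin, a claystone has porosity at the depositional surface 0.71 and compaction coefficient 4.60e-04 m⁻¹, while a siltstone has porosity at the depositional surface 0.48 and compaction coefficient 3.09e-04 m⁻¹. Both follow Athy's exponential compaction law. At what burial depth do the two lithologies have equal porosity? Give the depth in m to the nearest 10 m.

Working in km (1 km = 1000 m; β in km⁻¹ = β in m⁻¹ × 1000):
Set n₀ₐ e^(−βₐd) = n₀ᵦ e^(−βᵦd) ⇒ ln(n₀ₐ/n₀ᵦ) = (βₐ − βᵦ)·d
d = ln(0.71/0.48) / (0.46 − 0.309) = 0.3915 / 0.151 = 2.593 km

2590 m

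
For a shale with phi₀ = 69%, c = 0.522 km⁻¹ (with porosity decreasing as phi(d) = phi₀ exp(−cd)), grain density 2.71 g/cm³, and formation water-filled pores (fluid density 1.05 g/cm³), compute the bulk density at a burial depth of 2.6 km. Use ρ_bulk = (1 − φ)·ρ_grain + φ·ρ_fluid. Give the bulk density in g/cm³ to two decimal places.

2.42 g/cm³

Porosity at depth: phi = 0.69·exp(−0.522×2.6) = 0.69×0.2574 = 0.1776
Bulk density: ρ_b = (1−phi)ρ_g + phi·ρ_f = 0.8224×2.71 + 0.1776×1.05
       = 2.229 + 0.186 = 2.415 g/cm³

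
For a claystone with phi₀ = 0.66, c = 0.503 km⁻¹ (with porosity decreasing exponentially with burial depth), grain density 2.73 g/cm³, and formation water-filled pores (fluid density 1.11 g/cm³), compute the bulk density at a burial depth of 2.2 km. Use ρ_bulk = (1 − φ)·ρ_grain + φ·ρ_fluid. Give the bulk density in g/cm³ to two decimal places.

2.38 g/cm³

Porosity at depth: phi = 0.66·exp(−0.503×2.2) = 0.66×0.3307 = 0.2182
Bulk density: ρ_b = (1−phi)ρ_g + phi·ρ_f = 0.7818×2.73 + 0.2182×1.11
       = 2.134 + 0.242 = 2.376 g/cm³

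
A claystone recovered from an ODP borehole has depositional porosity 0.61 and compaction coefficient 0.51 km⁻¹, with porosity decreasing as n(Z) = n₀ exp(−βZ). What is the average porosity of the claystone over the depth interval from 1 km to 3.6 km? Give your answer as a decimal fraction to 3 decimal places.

0.203

⟨n⟩ = (1/(Z₂−Z₁)) ∫ n₀ e^(−βZ) dZ = n₀·(e^(−β·Z₁) − e^(−β·Z₂)) / (β·(Z₂−Z₁))
e^(−0.51×1) = 0.6005; e^(−0.51×3.6) = 0.1595
⟨n⟩ = 0.61 × (0.6005 − 0.1595) / (0.51 × 2.6) = 0.61 × 0.3326 = 0.2029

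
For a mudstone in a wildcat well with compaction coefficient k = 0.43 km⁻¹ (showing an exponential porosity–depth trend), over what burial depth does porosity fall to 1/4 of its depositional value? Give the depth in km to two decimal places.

3.22 km

n/n₀ = 1/4 ⇒ exp(−k·d) = 1/4 ⇒ d = ln(4) / k
d = 1.3863 / 0.43 = 3.224 km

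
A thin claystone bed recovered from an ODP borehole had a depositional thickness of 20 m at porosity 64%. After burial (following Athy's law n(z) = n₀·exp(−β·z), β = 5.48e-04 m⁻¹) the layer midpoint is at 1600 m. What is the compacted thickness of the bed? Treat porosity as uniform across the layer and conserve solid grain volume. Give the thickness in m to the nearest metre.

Working in km (1 km = 1000 m; β in km⁻¹ = β in m⁻¹ × 1000):
Porosity at 1.6 km: n = 0.64·exp(−0.548×1.6) = 0.2663
Solid-volume conservation: h(1−n) = h₀(1−n₀) ⇒ h = h₀·(1−n₀)/(1−n)
h = 0.02 × (1 − 0.64)/(1 − 0.2663) = 0.02 × 0.4907 = 0.0098 km

10 m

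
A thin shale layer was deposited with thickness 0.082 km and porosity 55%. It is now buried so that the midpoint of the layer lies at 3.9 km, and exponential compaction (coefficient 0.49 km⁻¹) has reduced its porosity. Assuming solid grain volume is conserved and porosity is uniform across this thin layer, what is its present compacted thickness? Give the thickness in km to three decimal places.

0.040 km

Porosity at 3.9 km: phi = 0.55·exp(−0.49×3.9) = 0.0814
Solid-volume conservation: h(1−phi) = h₀(1−phi₀) ⇒ h = h₀·(1−phi₀)/(1−phi)
h = 0.082 × (1 − 0.55)/(1 − 0.0814) = 0.082 × 0.4899 = 0.0402 km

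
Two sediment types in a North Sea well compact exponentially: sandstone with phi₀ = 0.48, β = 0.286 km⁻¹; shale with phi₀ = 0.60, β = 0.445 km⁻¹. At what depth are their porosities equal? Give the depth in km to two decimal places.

1.40 km

Set phi₀ₐ e^(−βₐz) = phi₀ᵦ e^(−βᵦz) ⇒ ln(phi₀ₐ/phi₀ᵦ) = (βₐ − βᵦ)·z
z = ln(0.48/0.6) / (0.286 − 0.445) = -0.2231 / -0.159 = 1.403 km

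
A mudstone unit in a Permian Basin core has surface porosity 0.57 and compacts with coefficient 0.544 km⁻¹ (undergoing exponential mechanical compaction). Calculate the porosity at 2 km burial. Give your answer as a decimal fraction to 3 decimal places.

n = n₀·exp(−k·Z) = 0.57 × exp(−0.544 × 2) = 0.57 × exp(−1.088)
  = 0.57 × 0.3369 = 0.1920

0.192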